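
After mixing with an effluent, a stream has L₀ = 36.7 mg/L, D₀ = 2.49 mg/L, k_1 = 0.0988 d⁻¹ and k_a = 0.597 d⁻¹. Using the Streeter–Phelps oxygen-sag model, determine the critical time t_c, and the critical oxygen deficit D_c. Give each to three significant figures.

t_c ≈ 2.77 d; D_c ≈ 4.62 mg/L

t_c = [1/(k_a−k_1)] ln[(k_a/k_1)(1 − D₀(k_a−k_1)/(k_1 L₀))]
= [1/(0.597−0.0988)] ln[(0.597/0.0988)(1 − 2.49×0.4982/(0.0988×36.7))]
= (1/0.4982) ln[6.043 × 0.6579] = 2.007 × ln(3.975) = 2.007 × 1.380 = 2.770 d.
D_c = (k_1/k_a) L₀ e^(−k_1 t_c) = (0.0988/0.597) × 36.7 × e^(−0.0988×2.770) = 0.1655 × 36.7 × 0.7606 = 4.619 mg/L.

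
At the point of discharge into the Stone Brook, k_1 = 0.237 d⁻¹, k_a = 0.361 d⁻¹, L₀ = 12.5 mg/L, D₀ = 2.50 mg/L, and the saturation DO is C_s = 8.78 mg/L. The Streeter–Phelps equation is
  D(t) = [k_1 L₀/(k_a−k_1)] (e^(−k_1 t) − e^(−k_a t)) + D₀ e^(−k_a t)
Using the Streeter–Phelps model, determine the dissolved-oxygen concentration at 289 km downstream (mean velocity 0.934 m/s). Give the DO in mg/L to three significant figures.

Travel time t = x/v = 289 km / (0.934 m/s) = 289000 m / 0.934 m/s = 309400 s = 3.581 d.
k_1 L₀/(k_a−k_1) = 0.237×12.5/(0.361−0.237) = 2.962/0.1240 = 23.89 mg/L.
e^(−k_1 t) = e^(−0.237×3.581) = 0.4279; e^(−k_a t) = e^(−0.361×3.581) = 0.2745.
D = 23.89 × (0.4279 − 0.2745) + 2.50 × 0.2745 = 3.666 + 0.6862 = 4.352 mg/L.
DO = C_s − D = 8.78 − 4.352 = 4.428 mg/L.

DO ≈ 4.43 mg/L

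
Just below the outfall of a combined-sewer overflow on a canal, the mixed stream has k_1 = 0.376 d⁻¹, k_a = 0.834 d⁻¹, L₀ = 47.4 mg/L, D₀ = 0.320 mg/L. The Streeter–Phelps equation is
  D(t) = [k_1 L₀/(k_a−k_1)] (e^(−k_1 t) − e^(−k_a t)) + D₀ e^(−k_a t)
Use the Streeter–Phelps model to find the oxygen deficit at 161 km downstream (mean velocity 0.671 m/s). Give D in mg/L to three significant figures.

D ≈ 9.89 mg/L

Travel time t = x/v = 161 km / (0.671 m/s) = 161000 m / 0.671 m/s = 239900 s = 2.777 d.
k_1 L₀/(k_a−k_1) = 0.376×47.4/(0.834−0.376) = 17.82/0.4580 = 38.91 mg/L.
e^(−k_1 t) = e^(−0.376×2.777) = 0.3520; e^(−k_a t) = e^(−0.834×2.777) = 0.09866.
D = 38.91 × (0.3520 − 0.09866) + 0.320 × 0.09866 = 9.858 + 0.03157 = 9.889 mg/L.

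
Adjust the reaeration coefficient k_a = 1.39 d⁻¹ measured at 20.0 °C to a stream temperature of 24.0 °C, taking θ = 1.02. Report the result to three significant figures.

k_a ≈ 1.50 d⁻¹

k_a(T₂) = k_a(T₁) · θ^(T₂−T₁) = 1.39 × 1.02^(24.0−20.0)
= 1.39 × 1.02^4.00 = 1.39 × 1.082 = 1.505 d⁻¹.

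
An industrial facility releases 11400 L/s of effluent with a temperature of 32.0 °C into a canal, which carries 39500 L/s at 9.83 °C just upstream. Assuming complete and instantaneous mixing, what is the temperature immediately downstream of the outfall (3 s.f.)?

14.8 °C

Flow-weighted mixing: C = (Q_r C_r + Q_w C_w)/(Q_r + Q_w)
= (39500×9.83 + 11400×32.0)/(39500 + 11400) = 753100/50900 = 14.80 °C.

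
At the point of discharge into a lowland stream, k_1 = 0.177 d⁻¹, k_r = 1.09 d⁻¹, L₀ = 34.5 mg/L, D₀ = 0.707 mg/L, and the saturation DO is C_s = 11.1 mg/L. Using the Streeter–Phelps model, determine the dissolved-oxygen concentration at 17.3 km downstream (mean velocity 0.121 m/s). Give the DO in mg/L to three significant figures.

DO ≈ 7.09 mg/L

Travel time t = x/v = 17.3 km / (0.121 m/s) = 17300 m / 0.121 m/s = 143000 s = 1.655 d.
k_1 L₀/(k_r−k_1) = 0.177×34.5/(1.09−0.177) = 6.106/0.9130 = 6.688 mg/L.
e^(−k_1 t) = e^(−0.177×1.655) = 0.7461; e^(−k_r t) = e^(−1.09×1.655) = 0.1647.
D = 6.688 × (0.7461 − 0.1647) + 0.707 × 0.1647 = 3.889 + 0.1164 = 4.005 mg/L.
DO = C_s − D = 11.1 − 4.005 = 7.095 mg/L.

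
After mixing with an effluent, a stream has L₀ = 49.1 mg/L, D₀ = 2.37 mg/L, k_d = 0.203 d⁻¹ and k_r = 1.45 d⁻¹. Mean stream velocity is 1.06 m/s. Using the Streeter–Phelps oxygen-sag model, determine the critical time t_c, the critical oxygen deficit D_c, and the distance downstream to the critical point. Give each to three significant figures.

With k_r/k_d = 7.143 and 1 − D₀(k_r−k_d)/(k_d L₀) = 0.7035,
t_c = ln(7.143 × 0.7035) / (1.45 − 0.203) = ln(5.025) / 1.247 = 1.614/1.247 = 1.295 d.
D_c = (k_d/k_r) L₀ e^(−k_d t_c) = (0.203/1.45) × 49.1 × e^(−0.203×1.295) = 0.1400 × 49.1 × 0.7689 = 5.285 mg/L.
x_c = v t_c = 1.06 m/s × 1.295 d × 86400 s/d = 118600 m ≈ 119 km.

t_c ≈ 1.29 d; D_c ≈ 5.29 mg/L; x_c ≈ 119 km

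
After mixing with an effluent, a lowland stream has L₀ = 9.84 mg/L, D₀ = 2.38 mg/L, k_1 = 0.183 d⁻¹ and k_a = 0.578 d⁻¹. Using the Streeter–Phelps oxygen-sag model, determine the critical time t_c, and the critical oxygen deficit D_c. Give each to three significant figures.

t_c ≈ 1.04 d; D_c ≈ 2.57 mg/L

With k_a/k_1 = 3.158 and 1 − D₀(k_a−k_1)/(k_1 L₀) = 0.4779,
t_c = ln(3.158 × 0.4779) / (0.578 − 0.183) = ln(1.510) / 0.3950 = 0.4118/0.3950 = 1.043 d.
D_c = (k_1/k_a) L₀ e^(−k_1 t_c) = (0.183/0.578) × 9.84 × e^(−0.183×1.043) = 0.3166 × 9.84 × 0.8263 = 2.574 mg/L.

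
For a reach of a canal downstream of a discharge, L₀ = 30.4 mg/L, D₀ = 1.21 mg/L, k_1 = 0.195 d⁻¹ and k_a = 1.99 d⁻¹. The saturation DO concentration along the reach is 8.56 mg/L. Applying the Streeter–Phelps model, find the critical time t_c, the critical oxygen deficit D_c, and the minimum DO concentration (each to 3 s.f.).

t_c ≈ 1.04 d; D_c ≈ 2.43 mg/L; min DO ≈ 6.13 mg/L

At the critical point dD/dt = 0, so k_1 L₀ e^(−k_1 t) = k_a D. Substituting D(t) from the Streeter–Phelps equation and solving for t gives
t_c = ln[(k_a/k_1)(1 − D₀(k_a−k_1)/(k_1 L₀))] / (k_a−k_1).
Here k_a−k_1 = 1.795 d⁻¹ and 1 − D₀(k_a−k_1)/(k_1 L₀) = 1 − 1.21×1.795/(0.195×30.4) = 0.6336, so
t_c = ln(10.21 × 0.6336) / 1.795 = 1.867 / 1.795 = 1.040 d.
D_c = (k_1/k_a) L₀ e^(−k_1 t_c) = (0.195/1.99) × 30.4 × e^(−0.195×1.040) = 0.09799 × 30.4 × 0.8165 = 2.432 mg/L.
Minimum DO = C_s − D_c = 8.56 − 2.432 = 6.128 mg/L.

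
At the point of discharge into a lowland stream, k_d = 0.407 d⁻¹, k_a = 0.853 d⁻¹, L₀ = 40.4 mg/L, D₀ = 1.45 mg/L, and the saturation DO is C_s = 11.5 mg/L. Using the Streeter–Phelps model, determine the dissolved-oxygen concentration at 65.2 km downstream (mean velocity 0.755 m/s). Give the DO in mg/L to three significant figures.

DO ≈ 2.05 mg/L

Travel time t = x/v = 65.2 km / (0.755 m/s) = 65200 m / 0.755 m/s = 86360 s = 0.9995 d.
k_d L₀/(k_a−k_d) = 0.407×40.4/(0.853−0.407) = 16.44/0.4460 = 36.87 mg/L.
e^(−k_d t) = e^(−0.407×0.9995) = 0.6658; e^(−k_a t) = e^(−0.853×0.9995) = 0.4263.
D = 36.87 × (0.6658 − 0.4263) + 1.45 × 0.4263 = 8.828 + 0.6182 = 9.447 mg/L.
DO = C_s − D = 11.5 − 9.447 = 2.053 mg/L.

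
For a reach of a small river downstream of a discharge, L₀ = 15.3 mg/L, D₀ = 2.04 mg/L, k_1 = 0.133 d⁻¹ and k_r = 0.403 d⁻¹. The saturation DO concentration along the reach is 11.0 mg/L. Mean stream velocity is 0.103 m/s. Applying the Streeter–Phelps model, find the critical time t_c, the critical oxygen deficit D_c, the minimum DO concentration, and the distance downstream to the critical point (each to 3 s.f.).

t_c ≈ 2.94 d; D_c ≈ 3.42 mg/L; min DO ≈ 7.58 mg/L; x_c ≈ 26.1 km

With k_r/k_1 = 3.030 and 1 − D₀(k_r−k_1)/(k_1 L₀) = 0.7293,
t_c = ln(3.030 × 0.7293) / (0.403 − 0.133) = ln(2.210) / 0.2700 = 0.7929/0.2700 = 2.937 d.
D_c = (k_1/k_r) L₀ e^(−k_1 t_c) = (0.133/0.403) × 15.3 × e^(−0.133×2.937) = 0.3300 × 15.3 × 0.6767 = 3.417 mg/L.
Minimum DO = C_s − D_c = 11.0 − 3.417 = 7.583 mg/L.
x_c = v t_c = 0.103 m/s × 2.937 d × 86400 s/d = 26140 m ≈ 26.1 km.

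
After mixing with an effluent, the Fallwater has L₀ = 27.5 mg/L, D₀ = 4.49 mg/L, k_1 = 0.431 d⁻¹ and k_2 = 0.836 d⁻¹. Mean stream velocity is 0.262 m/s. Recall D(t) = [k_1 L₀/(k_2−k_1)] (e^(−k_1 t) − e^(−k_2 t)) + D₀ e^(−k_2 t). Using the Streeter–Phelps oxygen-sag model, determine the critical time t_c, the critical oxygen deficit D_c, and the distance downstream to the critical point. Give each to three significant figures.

At the critical point dD/dt = 0, so k_1 L₀ e^(−k_1 t) = k_2 D. Substituting D(t) from the Streeter–Phelps equation and solving for t gives
t_c = ln[(k_2/k_1)(1 − D₀(k_2−k_1)/(k_1 L₀))] / (k_2−k_1).
Here k_2−k_1 = 0.4050 d⁻¹ and 1 − D₀(k_2−k_1)/(k_1 L₀) = 1 − 4.49×0.4050/(0.431×27.5) = 0.8466, so
t_c = ln(1.940 × 0.8466) / 0.4050 = 0.4960 / 0.4050 = 1.225 d.
L(t_c) = L₀ e^(−k_1 t_c) = 27.5 × 0.5899 = 16.22 mg/L, and at the critical point k_2 D_c = k_1 L, so D_c = (0.431/0.836) × 16.22 = 8.363 mg/L.
x_c = v t_c = 0.262 m/s × 1.225 d × 86400 s/d = 27720 m ≈ 27.7 km.

t_c ≈ 1.22 d; D_c ≈ 8.36 mg/L; x_c ≈ 27.7 km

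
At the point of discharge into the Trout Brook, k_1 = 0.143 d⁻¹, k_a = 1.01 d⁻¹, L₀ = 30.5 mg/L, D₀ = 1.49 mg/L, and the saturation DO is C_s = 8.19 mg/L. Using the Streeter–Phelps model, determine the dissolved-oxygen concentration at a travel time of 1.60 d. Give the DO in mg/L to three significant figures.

k_1 L₀/(k_a−k_1) = 0.143×30.5/(1.01−0.143) = 4.361/0.8670 = 5.031 mg/L.
e^(−k_1 t) = e^(−0.143×1.600) = 0.7955; e^(−k_a t) = e^(−1.01×1.600) = 0.1987.
D = 5.031 × (0.7955 − 0.1987) + 1.49 × 0.1987 = 3.002 + 0.2961 = 3.298 mg/L.
DO = C_s − D = 8.19 − 3.298 = 4.892 mg/L.

DO ≈ 4.89 mg/L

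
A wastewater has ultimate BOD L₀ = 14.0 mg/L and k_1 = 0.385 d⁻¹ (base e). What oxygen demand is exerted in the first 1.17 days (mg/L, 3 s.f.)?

y ≈ 5.08 mg/L

y_t = L₀(1 − e^(−k_1 t)) = 14.0 × (1 − e^(−0.385×1.17))
= 14.0 × (1 − 0.6373) = 14.0 × 0.3627 = 5.077 mg/L.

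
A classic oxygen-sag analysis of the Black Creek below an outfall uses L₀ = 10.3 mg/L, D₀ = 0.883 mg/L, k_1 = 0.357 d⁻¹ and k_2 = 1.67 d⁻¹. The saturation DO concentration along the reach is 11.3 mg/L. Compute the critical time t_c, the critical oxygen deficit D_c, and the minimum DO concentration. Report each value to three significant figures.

t_c = [1/(k_2−k_1)] ln[(k_2/k_1)(1 − D₀(k_2−k_1)/(k_1 L₀))]
= [1/(1.67−0.357)] ln[(1.67/0.357)(1 − 0.883×1.313/(0.357×10.3))]
= (1/1.313) ln[4.678 × 0.6847] = 0.7616 × ln(3.203) = 0.7616 × 1.164 = 0.8866 d.
L(t_c) = L₀ e^(−k_1 t_c) = 10.3 × 0.7287 = 7.506 mg/L, and at the critical point k_2 D_c = k_1 L, so D_c = (0.357/1.67) × 7.506 = 1.604 mg/L.
Minimum DO = C_s − D_c = 11.3 − 1.604 = 9.696 mg/L.

t_c ≈ 0.887 d; D_c ≈ 1.60 mg/L; min DO ≈ 9.70 mg/L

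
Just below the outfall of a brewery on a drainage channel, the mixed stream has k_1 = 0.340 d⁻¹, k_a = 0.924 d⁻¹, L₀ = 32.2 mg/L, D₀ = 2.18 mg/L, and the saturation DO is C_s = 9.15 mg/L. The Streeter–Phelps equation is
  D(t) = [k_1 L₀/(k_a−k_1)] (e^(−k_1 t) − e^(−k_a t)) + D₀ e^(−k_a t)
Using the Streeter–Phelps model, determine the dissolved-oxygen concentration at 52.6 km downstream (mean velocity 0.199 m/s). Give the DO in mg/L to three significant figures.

Travel time t = x/v = 52.6 km / (0.199 m/s) = 52600 m / 0.199 m/s = 264300 s = 3.059 d.
k_1 L₀/(k_a−k_1) = 0.340×32.2/(0.924−0.340) = 10.95/0.5840 = 18.75 mg/L.
e^(−k_1 t) = e^(−0.340×3.059) = 0.3534; e^(−k_a t) = e^(−0.924×3.059) = 0.05920.
D = 18.75 × (0.3534 − 0.05920) + 2.18 × 0.05920 = 5.515 + 0.1291 = 5.644 mg/L.
DO = C_s − D = 9.15 − 5.644 = 3.506 mg/L.

DO ≈ 3.51 mg/L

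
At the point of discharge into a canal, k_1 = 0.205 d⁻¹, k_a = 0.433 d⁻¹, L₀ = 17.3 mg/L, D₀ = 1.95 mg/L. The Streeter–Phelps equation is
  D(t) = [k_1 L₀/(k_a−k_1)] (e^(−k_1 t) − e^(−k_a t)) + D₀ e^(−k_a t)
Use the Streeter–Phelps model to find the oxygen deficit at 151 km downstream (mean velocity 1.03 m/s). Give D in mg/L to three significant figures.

Travel time t = x/v = 151 km / (1.03 m/s) = 151000 m / 1.03 m/s = 146600 s = 1.697 d.
k_1 L₀/(k_a−k_1) = 0.205×17.3/(0.433−0.205) = 3.546/0.2280 = 15.55 mg/L.
e^(−k_1 t) = e^(−0.205×1.697) = 0.7062; e^(−k_a t) = e^(−0.433×1.697) = 0.4796.
D = 15.55 × (0.7062 − 0.4796) + 1.95 × 0.4796 = 3.524 + 0.9353 = 4.459 mg/L.

D ≈ 4.46 mg/L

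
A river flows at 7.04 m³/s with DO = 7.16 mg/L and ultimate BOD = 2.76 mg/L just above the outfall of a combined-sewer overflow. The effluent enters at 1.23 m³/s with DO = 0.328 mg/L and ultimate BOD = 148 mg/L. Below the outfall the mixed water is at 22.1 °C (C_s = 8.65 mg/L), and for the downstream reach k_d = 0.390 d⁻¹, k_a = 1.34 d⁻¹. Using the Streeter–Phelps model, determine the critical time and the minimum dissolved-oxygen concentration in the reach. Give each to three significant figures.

t_c ≈ 0.996 d; minimum DO ≈ 3.84 mg/L

Mixed DO = (7.04×7.16 + 1.23×0.328)/(7.04+1.23) = 50.81/8.270 = 6.144 mg/L.
Mixed L₀ = (7.04×2.76 + 1.23×148)/(8.270) = 201.5/8.270 = 24.36 mg/L.
Initial deficit D₀ = C_s − DO₀ = 8.65 − 6.144 = 2.506 mg/L.
t_c = (1/0.9500) ln[(1.34/0.390)(1 − 2.506×0.9500/(0.390×24.36))] = 1.053 × ln(2.575) = 0.9956 d.
D_c = (0.390/1.34) × 24.36 × e^(−0.390×0.9956) = 0.2910 × 24.36 × 0.6782 = 4.809 mg/L.
Minimum DO = 8.65 − 4.809 = 3.841 mg/L.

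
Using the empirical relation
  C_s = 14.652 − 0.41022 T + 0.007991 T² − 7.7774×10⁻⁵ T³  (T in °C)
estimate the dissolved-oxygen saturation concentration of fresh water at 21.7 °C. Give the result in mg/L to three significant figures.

C_s = 14.652 − 0.41022×21.7 + 0.007991×21.7² − 7.7774×10⁻⁵×21.7³ = 8.718 mg/L.

C_s ≈ 8.72 mg/L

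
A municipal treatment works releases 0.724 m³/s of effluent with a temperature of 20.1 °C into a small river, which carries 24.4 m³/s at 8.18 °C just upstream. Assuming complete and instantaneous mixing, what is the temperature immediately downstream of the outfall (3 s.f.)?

Flow-weighted mixing: C = (Q_r C_r + Q_w C_w)/(Q_r + Q_w)
= (24.4×8.18 + 0.724×20.1)/(24.4 + 0.724) = 214.1/25.12 = 8.523 °C.

8.52 °C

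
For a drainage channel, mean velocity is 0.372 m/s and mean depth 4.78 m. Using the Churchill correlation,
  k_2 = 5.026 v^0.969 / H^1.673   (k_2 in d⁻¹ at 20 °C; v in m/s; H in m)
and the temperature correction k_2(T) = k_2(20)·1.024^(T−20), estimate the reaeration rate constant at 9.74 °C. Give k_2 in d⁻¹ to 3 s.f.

k_2 ≈ 0.110 d⁻¹

k_2(20) = 5.026 × 0.372^0.969 / 4.78^1.673 = 5.026 × 0.3836 / 13.70 = 0.1407 d⁻¹.
k_2(9.74) = 0.1407 × 1.024^(9.74−20) = 0.1407 × 0.7840 = 0.1103 d⁻¹.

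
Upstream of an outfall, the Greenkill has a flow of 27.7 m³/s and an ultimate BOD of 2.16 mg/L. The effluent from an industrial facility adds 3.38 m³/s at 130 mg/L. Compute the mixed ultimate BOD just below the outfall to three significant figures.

16.1 mg/L

Flow-weighted mixing: C = (Q_r C_r + Q_w C_w)/(Q_r + Q_w)
= (27.7×2.16 + 3.38×130)/(27.7 + 3.38) = 499.2/31.08 = 16.06 mg/L.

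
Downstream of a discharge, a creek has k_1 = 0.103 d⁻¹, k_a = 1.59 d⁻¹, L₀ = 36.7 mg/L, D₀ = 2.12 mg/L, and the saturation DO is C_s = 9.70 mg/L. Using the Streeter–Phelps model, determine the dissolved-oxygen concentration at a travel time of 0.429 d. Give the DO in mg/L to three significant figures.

k_1 L₀/(k_a−k_1) = 0.103×36.7/(1.59−0.103) = 3.780/1.487 = 2.542 mg/L.
e^(−k_1 t) = e^(−0.103×0.4290) = 0.9568; e^(−k_a t) = e^(−1.59×0.4290) = 0.5055.
D = 2.542 × (0.9568 − 0.5055) + 2.12 × 0.5055 = 1.147 + 1.072 = 2.219 mg/L.
DO = C_s − D = 9.70 − 2.219 = 7.481 mg/L.

DO ≈ 7.48 mg/L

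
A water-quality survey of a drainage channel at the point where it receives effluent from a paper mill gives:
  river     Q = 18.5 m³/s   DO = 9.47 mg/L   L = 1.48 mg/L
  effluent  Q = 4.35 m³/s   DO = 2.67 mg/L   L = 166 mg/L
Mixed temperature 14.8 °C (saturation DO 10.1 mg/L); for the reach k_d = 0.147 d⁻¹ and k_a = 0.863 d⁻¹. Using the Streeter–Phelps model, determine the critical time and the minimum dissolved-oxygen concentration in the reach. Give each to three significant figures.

Mixed DO = (18.5×9.47 + 4.35×2.67)/(18.5+4.35) = 186.8/22.85 = 8.175 mg/L.
Mixed L₀ = (18.5×1.48 + 4.35×166)/(22.85) = 749.5/22.85 = 32.80 mg/L.
Initial deficit D₀ = C_s − DO₀ = 10.1 − 8.175 = 1.925 mg/L.
t_c = (1/0.7160) ln[(0.863/0.147)(1 − 1.925×0.7160/(0.147×32.80))] = 1.397 × ln(4.193) = 2.002 d.
D_c = (0.147/0.863) × 32.80 × e^(−0.147×2.002) = 0.1703 × 32.80 × 0.7451 = 4.163 mg/L.
Minimum DO = 10.1 − 4.163 = 5.937 mg/L.

t_c ≈ 2.00 d; minimum DO ≈ 5.94 mg/L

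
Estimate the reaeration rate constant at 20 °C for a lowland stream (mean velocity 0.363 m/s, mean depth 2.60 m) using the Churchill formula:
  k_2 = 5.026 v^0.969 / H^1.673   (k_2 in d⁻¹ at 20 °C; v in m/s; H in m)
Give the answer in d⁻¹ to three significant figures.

k_2 ≈ 0.381 d⁻¹

k_2 = 5.026 × 0.363^0.969 / 2.60^1.673 = 5.026 × 0.3746 / 4.946 = 0.3806 d⁻¹.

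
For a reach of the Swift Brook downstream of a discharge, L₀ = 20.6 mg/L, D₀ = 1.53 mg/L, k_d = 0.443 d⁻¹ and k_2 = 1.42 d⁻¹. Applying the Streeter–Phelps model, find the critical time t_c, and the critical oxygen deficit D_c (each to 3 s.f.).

With k_2/k_d = 3.205 and 1 − D₀(k_2−k_d)/(k_d L₀) = 0.8362,
t_c = ln(3.205 × 0.8362) / (1.42 − 0.443) = ln(2.680) / 0.9770 = 0.9860/0.9770 = 1.009 d.
D_c = (k_d/k_2) L₀ e^(−k_d t_c) = (0.443/1.42) × 20.6 × e^(−0.443×1.009) = 0.3120 × 20.6 × 0.6395 = 4.110 mg/L.

t_c ≈ 1.01 d; D_c ≈ 4.11 mg/L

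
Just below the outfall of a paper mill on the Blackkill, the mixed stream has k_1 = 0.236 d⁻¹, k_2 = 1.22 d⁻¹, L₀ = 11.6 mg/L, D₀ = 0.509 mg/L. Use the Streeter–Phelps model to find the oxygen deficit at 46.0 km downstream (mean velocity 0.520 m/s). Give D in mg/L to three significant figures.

Travel time t = x/v = 46.0 km / (0.520 m/s) = 46000 m / 0.520 m/s = 88460 s = 1.024 d.
k_1 L₀/(k_2−k_1) = 0.236×11.6/(1.22−0.236) = 2.738/0.9840 = 2.782 mg/L.
e^(−k_1 t) = e^(−0.236×1.024) = 0.7853; e^(−k_2 t) = e^(−1.22×1.024) = 0.2868.
D = 2.782 × (0.7853 − 0.2868) + 0.509 × 0.2868 = 1.387 + 0.1460 = 1.533 mg/L.

D ≈ 1.53 mg/L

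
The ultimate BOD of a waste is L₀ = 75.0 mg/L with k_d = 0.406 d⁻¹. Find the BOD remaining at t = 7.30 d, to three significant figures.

L_t = L₀ e^(−k_d t) = 75.0 × e^(−0.406×7.30) = 75.0 × 0.05162 = 3.872 mg/L.

L ≈ 3.87 mg/L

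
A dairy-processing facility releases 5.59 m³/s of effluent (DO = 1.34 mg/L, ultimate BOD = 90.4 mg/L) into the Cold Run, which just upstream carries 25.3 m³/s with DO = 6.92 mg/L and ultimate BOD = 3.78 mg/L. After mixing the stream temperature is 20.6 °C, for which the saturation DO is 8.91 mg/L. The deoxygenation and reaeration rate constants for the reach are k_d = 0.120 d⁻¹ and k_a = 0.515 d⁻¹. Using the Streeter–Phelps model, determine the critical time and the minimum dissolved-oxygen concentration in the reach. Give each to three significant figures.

Mixed DO = (25.3×6.92 + 5.59×1.34)/(25.3+5.59) = 182.6/30.89 = 5.910 mg/L.
Mixed L₀ = (25.3×3.78 + 5.59×90.4)/(30.89) = 601.0/30.89 = 19.46 mg/L.
Initial deficit D₀ = C_s − DO₀ = 8.91 − 5.910 = 3.000 mg/L.
t_c = (1/0.3950) ln[(0.515/0.120)(1 − 3.000×0.3950/(0.120×19.46))] = 2.532 × ln(2.113) = 1.895 d.
D_c = (0.120/0.515) × 19.46 × e^(−0.120×1.895) = 0.2330 × 19.46 × 0.7966 = 3.611 mg/L.
Minimum DO = 8.91 − 3.611 = 5.299 mg/L.

t_c ≈ 1.89 d; minimum DO ≈ 5.30 mg/L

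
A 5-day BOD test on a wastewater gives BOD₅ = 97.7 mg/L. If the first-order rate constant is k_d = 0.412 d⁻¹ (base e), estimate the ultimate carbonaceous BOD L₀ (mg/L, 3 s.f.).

BOD₅ = L₀(1 − e^(−5k_d)) ⇒ L₀ = BOD₅ / (1 − e^(−5×0.412))
= 97.7 / (1 − 0.1275) = 97.7 / 0.8725 = 112.0 mg/L.

L₀ ≈ 112 mg/L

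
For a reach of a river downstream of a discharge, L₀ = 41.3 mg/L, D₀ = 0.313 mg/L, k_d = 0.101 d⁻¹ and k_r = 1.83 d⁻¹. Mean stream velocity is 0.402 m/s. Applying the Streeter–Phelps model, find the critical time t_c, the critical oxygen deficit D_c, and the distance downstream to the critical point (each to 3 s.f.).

At the critical point dD/dt = 0, so k_d L₀ e^(−k_d t) = k_r D. Substituting D(t) from the Streeter–Phelps equation and solving for t gives
t_c = ln[(k_r/k_d)(1 − D₀(k_r−k_d)/(k_d L₀))] / (k_r−k_d).
Here k_r−k_d = 1.729 d⁻¹ and 1 − D₀(k_r−k_d)/(k_d L₀) = 1 − 0.313×1.729/(0.101×41.3) = 0.8703, so
t_c = ln(18.12 × 0.8703) / 1.729 = 2.758 / 1.729 = 1.595 d.
D_c = (k_d/k_r) L₀ e^(−k_d t_c) = (0.101/1.83) × 41.3 × e^(−0.101×1.595) = 0.05519 × 41.3 × 0.8512 = 1.940 mg/L.
x_c = v t_c = 0.402 m/s × 1.595 d × 86400 s/d = 55400 m ≈ 55.4 km.

t_c ≈ 1.60 d; D_c ≈ 1.94 mg/L; x_c ≈ 55.4 km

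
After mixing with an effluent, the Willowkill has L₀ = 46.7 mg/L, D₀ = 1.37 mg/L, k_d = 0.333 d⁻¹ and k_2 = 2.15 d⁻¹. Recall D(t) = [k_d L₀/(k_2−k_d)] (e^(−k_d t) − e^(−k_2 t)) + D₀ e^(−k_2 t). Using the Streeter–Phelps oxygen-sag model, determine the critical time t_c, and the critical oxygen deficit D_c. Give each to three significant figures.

t_c ≈ 0.930 d; D_c ≈ 5.31 mg/L

t_c = [1/(k_2−k_d)] ln[(k_2/k_d)(1 − D₀(k_2−k_d)/(k_d L₀))]
= [1/(2.15−0.333)] ln[(2.15/0.333)(1 − 1.37×1.817/(0.333×46.7))]
= (1/1.817) ln[6.456 × 0.8399] = 0.5504 × ln(5.423) = 0.5504 × 1.691 = 0.9305 d.
D_c = (k_d/k_2) L₀ e^(−k_d t_c) = (0.333/2.15) × 46.7 × e^(−0.333×0.9305) = 0.1549 × 46.7 × 0.7336 = 5.306 mg/L.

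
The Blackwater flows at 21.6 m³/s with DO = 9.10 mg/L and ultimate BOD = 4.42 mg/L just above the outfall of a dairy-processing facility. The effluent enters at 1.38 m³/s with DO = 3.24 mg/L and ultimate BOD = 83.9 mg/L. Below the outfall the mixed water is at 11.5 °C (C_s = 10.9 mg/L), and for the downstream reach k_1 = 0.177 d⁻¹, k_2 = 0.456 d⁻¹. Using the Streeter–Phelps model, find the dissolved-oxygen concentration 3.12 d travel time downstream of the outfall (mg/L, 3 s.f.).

DO ≈ 8.43 mg/L

Mixed DO = (21.6×9.10 + 1.38×3.24)/(21.6+1.38) = 201.0/22.98 = 8.748 mg/L.
Mixed L₀ = (21.6×4.42 + 1.38×83.9)/(22.98) = 211.3/22.98 = 9.193 mg/L.
Initial deficit D₀ = C_s − DO₀ = 10.9 − 8.748 = 2.152 mg/L.
D(3.12) = [0.177×9.193/(0.456−0.177)](e^(−0.177×3.12) − e^(−0.456×3.12)) + 2.152 e^(−0.456×3.12)
= 5.832 × (0.5757 − 0.2411) + 2.152 × 0.2411 = 2.470 mg/L.
DO = 10.9 − 2.470 = 8.430 mg/L.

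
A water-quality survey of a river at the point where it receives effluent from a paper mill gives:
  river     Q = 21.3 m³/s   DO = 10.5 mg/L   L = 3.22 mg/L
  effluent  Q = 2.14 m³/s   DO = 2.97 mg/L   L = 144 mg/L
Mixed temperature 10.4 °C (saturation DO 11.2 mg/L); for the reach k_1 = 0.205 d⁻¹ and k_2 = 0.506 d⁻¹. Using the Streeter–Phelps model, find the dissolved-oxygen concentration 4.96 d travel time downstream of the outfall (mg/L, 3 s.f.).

DO ≈ 8.02 mg/L

Mixed DO = (21.3×10.5 + 2.14×2.97)/(21.3+2.14) = 230.0/23.44 = 9.813 mg/L.
Mixed L₀ = (21.3×3.22 + 2.14×144)/(23.44) = 376.7/23.44 = 16.07 mg/L.
Initial deficit D₀ = C_s − DO₀ = 11.2 − 9.813 = 1.387 mg/L.
D(4.96) = [0.205×16.07/(0.506−0.205)](e^(−0.205×4.96) − e^(−0.506×4.96)) + 1.387 e^(−0.506×4.96)
= 10.95 × (0.3618 − 0.08129) + 1.387 × 0.08129 = 3.183 mg/L.
DO = 11.2 − 3.183 = 8.017 mg/L.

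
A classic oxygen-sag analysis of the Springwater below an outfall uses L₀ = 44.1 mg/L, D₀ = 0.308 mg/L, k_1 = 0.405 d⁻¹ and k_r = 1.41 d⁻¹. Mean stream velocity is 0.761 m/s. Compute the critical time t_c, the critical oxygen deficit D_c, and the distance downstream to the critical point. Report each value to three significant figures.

t_c ≈ 1.22 d; D_c ≈ 7.72 mg/L; x_c ≈ 80.5 km

At the critical point dD/dt = 0, so k_1 L₀ e^(−k_1 t) = k_r D. Substituting D(t) from the Streeter–Phelps equation and solving for t gives
t_c = ln[(k_r/k_1)(1 − D₀(k_r−k_1)/(k_1 L₀))] / (k_r−k_1).
Here k_r−k_1 = 1.005 d⁻¹ and 1 − D₀(k_r−k_1)/(k_1 L₀) = 1 − 0.308×1.005/(0.405×44.1) = 0.9827, so
t_c = ln(3.481 × 0.9827) / 1.005 = 1.230 / 1.005 = 1.224 d.
D_c = (k_1/k_r) L₀ e^(−k_1 t_c) = (0.405/1.41) × 44.1 × e^(−0.405×1.224) = 0.2872 × 44.1 × 0.6092 = 7.716 mg/L.
x_c = v t_c = 0.761 m/s × 1.224 d × 86400 s/d = 80470 m ≈ 80.5 km.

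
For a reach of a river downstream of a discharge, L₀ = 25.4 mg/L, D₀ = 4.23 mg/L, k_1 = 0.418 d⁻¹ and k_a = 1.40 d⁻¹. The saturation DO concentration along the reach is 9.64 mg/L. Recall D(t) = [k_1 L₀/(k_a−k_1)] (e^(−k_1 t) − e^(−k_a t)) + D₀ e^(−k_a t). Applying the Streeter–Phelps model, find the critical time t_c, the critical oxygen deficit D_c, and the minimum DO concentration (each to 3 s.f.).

t_c ≈ 0.725 d; D_c ≈ 5.60 mg/L; min DO ≈ 4.04 mg/L

t_c = [1/(k_a−k_1)] ln[(k_a/k_1)(1 − D₀(k_a−k_1)/(k_1 L₀))]
= [1/(1.40−0.418)] ln[(1.40/0.418)(1 − 4.23×0.9820/(0.418×25.4))]
= (1/0.9820) ln[3.349 × 0.6088] = 1.018 × ln(2.039) = 1.018 × 0.7124 = 0.7255 d.
L(t_c) = L₀ e^(−k_1 t_c) = 25.4 × 0.7384 = 18.76 mg/L, and at the critical point k_a D_c = k_1 L, so D_c = (0.418/1.40) × 18.76 = 5.600 mg/L.
Minimum DO = C_s − D_c = 9.64 − 5.600 = 4.040 mg/L.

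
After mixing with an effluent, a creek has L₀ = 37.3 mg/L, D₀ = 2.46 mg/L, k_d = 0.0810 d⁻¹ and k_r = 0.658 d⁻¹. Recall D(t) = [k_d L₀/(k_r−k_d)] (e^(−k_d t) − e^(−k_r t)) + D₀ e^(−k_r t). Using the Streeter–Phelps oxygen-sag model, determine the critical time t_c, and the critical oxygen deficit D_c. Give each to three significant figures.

At the critical point dD/dt = 0, so k_d L₀ e^(−k_d t) = k_r D. Substituting D(t) from the Streeter–Phelps equation and solving for t gives
t_c = ln[(k_r/k_d)(1 − D₀(k_r−k_d)/(k_d L₀))] / (k_r−k_d).
Here k_r−k_d = 0.5770 d⁻¹ and 1 − D₀(k_r−k_d)/(k_d L₀) = 1 − 2.46×0.5770/(0.0810×37.3) = 0.5302, so
t_c = ln(8.123 × 0.5302) / 0.5770 = 1.460 / 0.5770 = 2.531 d.
L(t_c) = L₀ e^(−k_d t_c) = 37.3 × 0.8147 = 30.39 mg/L, and at the critical point k_r D_c = k_d L, so D_c = (0.0810/0.658) × 30.39 = 3.741 mg/L.

t_c ≈ 2.53 d; D_c ≈ 3.74 mg/L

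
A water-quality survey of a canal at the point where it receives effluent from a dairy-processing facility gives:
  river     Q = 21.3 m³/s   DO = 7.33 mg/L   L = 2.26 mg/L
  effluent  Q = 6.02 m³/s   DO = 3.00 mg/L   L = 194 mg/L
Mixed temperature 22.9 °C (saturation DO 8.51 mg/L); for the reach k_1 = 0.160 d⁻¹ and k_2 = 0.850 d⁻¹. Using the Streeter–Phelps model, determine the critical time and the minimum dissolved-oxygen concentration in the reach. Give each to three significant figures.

t_c ≈ 2.08 d; minimum DO ≈ 2.51 mg/L

Mixed DO = (21.3×7.33 + 6.02×3.00)/(21.3+6.02) = 174.2/27.32 = 6.376 mg/L.
Mixed L₀ = (21.3×2.26 + 6.02×194)/(27.32) = 1216/27.32 = 44.51 mg/L.
Initial deficit D₀ = C_s − DO₀ = 8.51 − 6.376 = 2.134 mg/L.
t_c = (1/0.6900) ln[(0.850/0.160)(1 − 2.134×0.6900/(0.160×44.51))] = 1.449 × ln(4.214) = 2.085 d.
D_c = (0.160/0.850) × 44.51 × e^(−0.160×2.085) = 0.1882 × 44.51 × 0.7164 = 6.002 mg/L.
Minimum DO = 8.51 − 6.002 = 2.508 mg/L.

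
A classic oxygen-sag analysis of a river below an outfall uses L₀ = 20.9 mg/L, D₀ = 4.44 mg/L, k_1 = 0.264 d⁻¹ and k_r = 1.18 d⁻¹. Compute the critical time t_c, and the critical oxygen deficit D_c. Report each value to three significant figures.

With k_r/k_1 = 4.470 and 1 − D₀(k_r−k_1)/(k_1 L₀) = 0.2629,
t_c = ln(4.470 × 0.2629) / (1.18 − 0.264) = ln(1.175) / 0.9160 = 0.1613/0.9160 = 0.1761 d.
D_c = (k_1/k_r) L₀ e^(−k_1 t_c) = (0.264/1.18) × 20.9 × e^(−0.264×0.1761) = 0.2237 × 20.9 × 0.9546 = 4.463 mg/L.

t_c ≈ 0.176 d; D_c ≈ 4.46 mg/L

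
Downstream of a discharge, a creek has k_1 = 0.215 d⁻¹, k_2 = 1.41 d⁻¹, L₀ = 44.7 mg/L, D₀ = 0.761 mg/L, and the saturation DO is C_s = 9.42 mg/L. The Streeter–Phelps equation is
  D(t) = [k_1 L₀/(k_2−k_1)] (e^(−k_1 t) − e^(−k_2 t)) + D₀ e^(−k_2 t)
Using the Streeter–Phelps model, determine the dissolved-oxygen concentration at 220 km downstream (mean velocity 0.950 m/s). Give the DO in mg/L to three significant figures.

Travel time t = x/v = 220 km / (0.950 m/s) = 220000 m / 0.950 m/s = 231600 s = 2.680 d.
k_1 L₀/(k_2−k_1) = 0.215×44.7/(1.41−0.215) = 9.611/1.195 = 8.042 mg/L.
e^(−k_1 t) = e^(−0.215×2.680) = 0.5620; e^(−k_2 t) = e^(−1.41×2.680) = 0.02284.
D = 8.042 × (0.5620 − 0.02284) + 0.761 × 0.02284 = 4.336 + 0.01738 = 4.353 mg/L.
DO = C_s − D = 9.42 − 4.353 = 5.067 mg/L.

DO ≈ 5.07 mg/L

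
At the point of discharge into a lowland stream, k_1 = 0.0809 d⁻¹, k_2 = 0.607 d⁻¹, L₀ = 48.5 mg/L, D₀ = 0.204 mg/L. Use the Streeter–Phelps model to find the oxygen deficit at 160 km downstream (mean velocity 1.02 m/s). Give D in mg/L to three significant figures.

Travel time t = x/v = 160 km / (1.02 m/s) = 160000 m / 1.02 m/s = 156900 s = 1.816 d.
k_1 L₀/(k_2−k_1) = 0.0809×48.5/(0.607−0.0809) = 3.924/0.5261 = 7.458 mg/L.
e^(−k_1 t) = e^(−0.0809×1.816) = 0.8634; e^(−k_2 t) = e^(−0.607×1.816) = 0.3322.
D = 7.458 × (0.8634 − 0.3322) + 0.204 × 0.3322 = 3.962 + 0.06777 = 4.029 mg/L.

D ≈ 4.03 mg/L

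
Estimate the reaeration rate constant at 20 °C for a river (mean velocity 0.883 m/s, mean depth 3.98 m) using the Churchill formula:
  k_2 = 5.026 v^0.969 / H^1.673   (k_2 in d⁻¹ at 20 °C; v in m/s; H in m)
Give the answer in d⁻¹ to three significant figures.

k_2 = 5.026 × 0.883^0.969 / 3.98^1.673 = 5.026 × 0.8864 / 10.08 = 0.4418 d⁻¹.

k_2 ≈ 0.442 d⁻¹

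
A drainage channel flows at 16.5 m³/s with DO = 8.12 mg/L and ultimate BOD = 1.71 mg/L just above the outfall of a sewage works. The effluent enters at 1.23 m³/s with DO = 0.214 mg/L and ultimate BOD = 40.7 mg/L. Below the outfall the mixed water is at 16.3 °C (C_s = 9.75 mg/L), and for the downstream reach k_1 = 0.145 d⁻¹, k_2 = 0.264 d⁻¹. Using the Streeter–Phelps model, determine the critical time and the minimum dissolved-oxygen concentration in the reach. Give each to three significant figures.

Mixed DO = (16.5×8.12 + 1.23×0.214)/(16.5+1.23) = 134.2/17.73 = 7.572 mg/L.
Mixed L₀ = (16.5×1.71 + 1.23×40.7)/(17.73) = 78.28/17.73 = 4.415 mg/L.
Initial deficit D₀ = C_s − DO₀ = 9.75 − 7.572 = 2.178 mg/L.
t_c = (1/0.1190) ln[(0.264/0.145)(1 − 2.178×0.1190/(0.145×4.415))] = 8.403 × ln(1.083) = 0.6730 d.
D_c = (0.145/0.264) × 4.415 × e^(−0.145×0.6730) = 0.5492 × 4.415 × 0.9070 = 2.199 mg/L.
Minimum DO = 9.75 − 2.199 = 7.551 mg/L.

t_c ≈ 0.673 d; minimum DO ≈ 7.55 mg/L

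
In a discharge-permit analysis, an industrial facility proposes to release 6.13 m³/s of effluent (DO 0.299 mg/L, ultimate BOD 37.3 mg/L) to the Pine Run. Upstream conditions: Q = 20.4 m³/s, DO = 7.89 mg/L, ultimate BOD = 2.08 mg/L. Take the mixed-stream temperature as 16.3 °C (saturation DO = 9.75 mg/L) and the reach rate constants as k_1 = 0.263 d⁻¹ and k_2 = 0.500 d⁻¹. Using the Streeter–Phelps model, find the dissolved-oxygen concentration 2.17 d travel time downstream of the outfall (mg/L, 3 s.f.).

DO ≈ 5.95 mg/L

Mixed DO = (20.4×7.89 + 6.13×0.299)/(20.4+6.13) = 162.8/26.53 = 6.136 mg/L.
Mixed L₀ = (20.4×2.08 + 6.13×37.3)/(26.53) = 271.1/26.53 = 10.22 mg/L.
Initial deficit D₀ = C_s − DO₀ = 9.75 − 6.136 = 3.614 mg/L.
D(2.17) = [0.263×10.22/(0.500−0.263)](e^(−0.263×2.17) − e^(−0.500×2.17)) + 3.614 e^(−0.500×2.17)
= 11.34 × (0.5651 − 0.3379) + 3.614 × 0.3379 = 3.798 mg/L.
DO = 9.75 − 3.798 = 5.952 mg/L.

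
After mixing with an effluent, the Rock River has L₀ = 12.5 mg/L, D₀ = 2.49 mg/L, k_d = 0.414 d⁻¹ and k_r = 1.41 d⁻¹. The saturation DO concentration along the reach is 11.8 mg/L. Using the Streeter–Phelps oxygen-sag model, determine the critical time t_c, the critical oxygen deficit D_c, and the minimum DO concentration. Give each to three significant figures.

With k_r/k_d = 3.406 and 1 − D₀(k_r−k_d)/(k_d L₀) = 0.5208,
t_c = ln(3.406 × 0.5208) / (1.41 − 0.414) = ln(1.774) / 0.9960 = 0.5730/0.9960 = 0.5753 d.
D_c = (k_d/k_r) L₀ e^(−k_d t_c) = (0.414/1.41) × 12.5 × e^(−0.414×0.5753) = 0.2936 × 12.5 × 0.7881 = 2.892 mg/L.
Minimum DO = C_s − D_c = 11.8 − 2.892 = 8.908 mg/L.

t_c ≈ 0.575 d; D_c ≈ 2.89 mg/L; min DO ≈ 8.91 mg/L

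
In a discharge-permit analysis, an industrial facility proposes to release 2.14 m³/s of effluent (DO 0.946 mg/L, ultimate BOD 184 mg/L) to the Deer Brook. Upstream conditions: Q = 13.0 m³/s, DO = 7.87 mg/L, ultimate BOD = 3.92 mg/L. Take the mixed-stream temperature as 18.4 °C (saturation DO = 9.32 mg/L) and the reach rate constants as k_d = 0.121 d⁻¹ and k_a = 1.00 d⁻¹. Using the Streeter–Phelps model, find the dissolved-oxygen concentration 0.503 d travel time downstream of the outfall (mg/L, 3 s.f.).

Mixed DO = (13.0×7.87 + 2.14×0.946)/(13.0+2.14) = 104.3/15.14 = 6.891 mg/L.
Mixed L₀ = (13.0×3.92 + 2.14×184)/(15.14) = 444.7/15.14 = 29.37 mg/L.
Initial deficit D₀ = C_s − DO₀ = 9.32 − 6.891 = 2.429 mg/L.
D(0.503) = [0.121×29.37/(1.00−0.121)](e^(−0.121×0.503) − e^(−1.00×0.503)) + 2.429 e^(−1.00×0.503)
= 4.043 × (0.9410 − 0.6047) + 2.429 × 0.6047 = 2.828 mg/L.
DO = 9.32 − 2.828 = 6.492 mg/L.

DO ≈ 6.49 mg/L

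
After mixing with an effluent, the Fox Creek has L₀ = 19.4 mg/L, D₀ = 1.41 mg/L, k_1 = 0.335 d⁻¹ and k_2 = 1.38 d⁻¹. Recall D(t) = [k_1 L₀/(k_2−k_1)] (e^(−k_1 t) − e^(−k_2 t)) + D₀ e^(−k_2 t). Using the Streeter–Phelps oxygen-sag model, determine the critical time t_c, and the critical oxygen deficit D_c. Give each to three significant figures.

t_c ≈ 1.11 d; D_c ≈ 3.25 mg/L

With k_2/k_1 = 4.119 and 1 − D₀(k_2−k_1)/(k_1 L₀) = 0.7733,
t_c = ln(4.119 × 0.7733) / (1.38 − 0.335) = ln(3.185) / 1.045 = 1.159/1.045 = 1.109 d.
L(t_c) = L₀ e^(−k_1 t_c) = 19.4 × 0.6898 = 13.38 mg/L, and at the critical point k_2 D_c = k_1 L, so D_c = (0.335/1.38) × 13.38 = 3.248 mg/L.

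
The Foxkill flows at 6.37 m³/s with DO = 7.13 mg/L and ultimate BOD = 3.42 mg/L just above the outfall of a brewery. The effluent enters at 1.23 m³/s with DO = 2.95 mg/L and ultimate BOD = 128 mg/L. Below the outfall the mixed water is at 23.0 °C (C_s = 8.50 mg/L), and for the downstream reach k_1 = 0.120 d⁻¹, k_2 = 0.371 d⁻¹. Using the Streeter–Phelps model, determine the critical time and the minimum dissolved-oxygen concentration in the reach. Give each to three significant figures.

t_c ≈ 3.70 d; minimum DO ≈ 3.61 mg/L

Mixed DO = (6.37×7.13 + 1.23×2.95)/(6.37+1.23) = 49.05/7.600 = 6.454 mg/L.
Mixed L₀ = (6.37×3.42 + 1.23×128)/(7.600) = 179.2/7.600 = 23.58 mg/L.
Initial deficit D₀ = C_s − DO₀ = 8.50 − 6.454 = 2.046 mg/L.
t_c = (1/0.2510) ln[(0.371/0.120)(1 − 2.046×0.2510/(0.120×23.58))] = 3.984 × ln(2.530) = 3.699 d.
D_c = (0.120/0.371) × 23.58 × e^(−0.120×3.699) = 0.3235 × 23.58 × 0.6416 = 4.894 mg/L.
Minimum DO = 8.50 − 4.894 = 3.606 mg/L.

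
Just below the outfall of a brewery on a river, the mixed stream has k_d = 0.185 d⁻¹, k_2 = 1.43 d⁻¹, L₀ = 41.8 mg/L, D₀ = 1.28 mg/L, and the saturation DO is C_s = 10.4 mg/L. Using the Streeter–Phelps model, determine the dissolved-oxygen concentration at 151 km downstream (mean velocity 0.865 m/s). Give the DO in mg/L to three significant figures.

Travel time t = x/v = 151 km / (0.865 m/s) = 151000 m / 0.865 m/s = 174600 s = 2.020 d.
k_d L₀/(k_2−k_d) = 0.185×41.8/(1.43−0.185) = 7.733/1.245 = 6.211 mg/L.
e^(−k_d t) = e^(−0.185×2.020) = 0.6881; e^(−k_2 t) = e^(−1.43×2.020) = 0.05562.
D = 6.211 × (0.6881 − 0.05562) + 1.28 × 0.05562 = 3.929 + 0.07119 = 4.000 mg/L.
DO = C_s − D = 10.4 − 4.000 = 6.400 mg/L.

DO ≈ 6.40 mg/L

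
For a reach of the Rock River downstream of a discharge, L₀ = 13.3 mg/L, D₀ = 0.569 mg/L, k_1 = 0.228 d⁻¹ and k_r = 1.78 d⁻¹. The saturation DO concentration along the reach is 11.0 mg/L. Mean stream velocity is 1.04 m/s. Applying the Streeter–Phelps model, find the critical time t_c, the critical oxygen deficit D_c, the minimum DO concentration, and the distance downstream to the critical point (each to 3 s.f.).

t_c ≈ 1.10 d; D_c ≈ 1.32 mg/L; min DO ≈ 9.68 mg/L; x_c ≈ 99.1 km

At the critical point dD/dt = 0, so k_1 L₀ e^(−k_1 t) = k_r D. Substituting D(t) from the Streeter–Phelps equation and solving for t gives
t_c = ln[(k_r/k_1)(1 − D₀(k_r−k_1)/(k_1 L₀))] / (k_r−k_1).
Here k_r−k_1 = 1.552 d⁻¹ and 1 − D₀(k_r−k_1)/(k_1 L₀) = 1 − 0.569×1.552/(0.228×13.3) = 0.7088, so
t_c = ln(7.807 × 0.7088) / 1.552 = 1.711 / 1.552 = 1.102 d.
L(t_c) = L₀ e^(−k_1 t_c) = 13.3 × 0.7778 = 10.34 mg/L, and at the critical point k_r D_c = k_1 L, so D_c = (0.228/1.78) × 10.34 = 1.325 mg/L.
Minimum DO = C_s − D_c = 11.0 − 1.325 = 9.675 mg/L.
x_c = v t_c = 1.04 m/s × 1.102 d × 86400 s/d = 99050 m ≈ 99.1 km.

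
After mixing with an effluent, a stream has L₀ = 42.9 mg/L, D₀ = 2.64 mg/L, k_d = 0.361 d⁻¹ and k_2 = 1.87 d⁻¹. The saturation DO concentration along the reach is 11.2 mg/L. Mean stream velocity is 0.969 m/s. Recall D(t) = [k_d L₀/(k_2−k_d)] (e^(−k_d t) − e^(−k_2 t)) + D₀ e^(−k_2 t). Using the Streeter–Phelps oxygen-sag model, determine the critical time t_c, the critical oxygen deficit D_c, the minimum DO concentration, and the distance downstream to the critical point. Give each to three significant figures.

t_c ≈ 0.893 d; D_c ≈ 6.00 mg/L; min DO ≈ 5.20 mg/L; x_c ≈ 74.8 km

At the critical point dD/dt = 0, so k_d L₀ e^(−k_d t) = k_2 D. Substituting D(t) from the Streeter–Phelps equation and solving for t gives
t_c = ln[(k_2/k_d)(1 − D₀(k_2−k_d)/(k_d L₀))] / (k_2−k_d).
Here k_2−k_d = 1.509 d⁻¹ and 1 − D₀(k_2−k_d)/(k_d L₀) = 1 − 2.64×1.509/(0.361×42.9) = 0.7428, so
t_c = ln(5.180 × 0.7428) / 1.509 = 1.347 / 1.509 = 0.8929 d.
L(t_c) = L₀ e^(−k_d t_c) = 42.9 × 0.7244 = 31.08 mg/L, and at the critical point k_2 D_c = k_d L, so D_c = (0.361/1.87) × 31.08 = 6.000 mg/L.
Minimum DO = C_s − D_c = 11.2 − 6.000 = 5.200 mg/L.
x_c = v t_c = 0.969 m/s × 0.8929 d × 86400 s/d = 74760 m ≈ 74.8 km.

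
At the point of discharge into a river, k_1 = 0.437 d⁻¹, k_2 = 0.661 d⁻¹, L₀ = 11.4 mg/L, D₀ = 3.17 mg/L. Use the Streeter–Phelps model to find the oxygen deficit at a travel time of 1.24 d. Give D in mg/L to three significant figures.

k_1 L₀/(k_2−k_1) = 0.437×11.4/(0.661−0.437) = 4.982/0.2240 = 22.24 mg/L.
e^(−k_1 t) = e^(−0.437×1.240) = 0.5817; e^(−k_2 t) = e^(−0.661×1.240) = 0.4406.
D = 22.24 × (0.5817 − 0.4406) + 3.17 × 0.4406 = 3.137 + 1.397 = 4.534 mg/L.

D ≈ 4.53 mg/L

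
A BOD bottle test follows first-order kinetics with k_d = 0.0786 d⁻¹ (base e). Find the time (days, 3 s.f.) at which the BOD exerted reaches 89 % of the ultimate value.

y/L₀ = 1 − e^(−k_d t) = 0.89 ⇒ e^(−k_d t) = 0.110
t = −ln(0.110) / 0.0786 = 2.207 / 0.0786 = 28.08 d.

t ≈ 28.1 d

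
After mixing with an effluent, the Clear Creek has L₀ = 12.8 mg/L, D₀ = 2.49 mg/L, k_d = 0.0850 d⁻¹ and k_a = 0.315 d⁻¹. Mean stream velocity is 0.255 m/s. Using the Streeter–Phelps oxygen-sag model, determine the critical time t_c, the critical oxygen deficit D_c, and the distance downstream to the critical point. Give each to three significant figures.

With k_a/k_d = 3.706 and 1 − D₀(k_a−k_d)/(k_d L₀) = 0.4736,
t_c = ln(3.706 × 0.4736) / (0.315 − 0.0850) = ln(1.755) / 0.2300 = 0.5626/0.2300 = 2.446 d.
L(t_c) = L₀ e^(−k_d t_c) = 12.8 × 0.8123 = 10.40 mg/L, and at the critical point k_a D_c = k_d L, so D_c = (0.0850/0.315) × 10.40 = 2.806 mg/L.
x_c = v t_c = 0.255 m/s × 2.446 d × 86400 s/d = 53890 m ≈ 53.9 km.

t_c ≈ 2.45 d; D_c ≈ 2.81 mg/L; x_c ≈ 53.9 km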